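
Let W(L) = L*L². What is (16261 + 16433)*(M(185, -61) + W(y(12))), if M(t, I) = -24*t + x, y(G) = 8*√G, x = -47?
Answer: -146697978 + 401743872*√3 ≈ 5.4914e+8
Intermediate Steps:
M(t, I) = -47 - 24*t (M(t, I) = -24*t - 47 = -47 - 24*t)
W(L) = L³
(16261 + 16433)*(M(185, -61) + W(y(12))) = (16261 + 16433)*((-47 - 24*185) + (8*√12)³) = 32694*((-47 - 4440) + (8*(2*√3))³) = 32694*(-4487 + (16*√3)³) = 32694*(-4487 + 12288*√3) = -146697978 + 401743872*√3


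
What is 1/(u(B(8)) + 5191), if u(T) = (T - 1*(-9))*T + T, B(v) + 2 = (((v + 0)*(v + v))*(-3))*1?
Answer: 1/150327 ≈ 6.6522e-6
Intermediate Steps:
B(v) = -2 - 6*v² (B(v) = -2 + (((v + 0)*(v + v))*(-3))*1 = -2 + ((v*(2*v))*(-3))*1 = -2 + ((2*v²)*(-3))*1 = -2 - 6*v²*1 = -2 - 6*v²)
u(T) = T + T*(9 + T) (u(T) = (T + 9)*T + T = (9 + T)*T + T = T*(9 + T) + T = T + T*(9 + T))
1/(u(B(8)) + 5191) = 1/((-2 - 6*8²)*(10 + (-2 - 6*8²)) + 5191) = 1/((-2 - 6*64)*(10 + (-2 - 6*64)) + 5191) = 1/((-2 - 384)*(10 + (-2 - 384)) + 5191) = 1/(-386*(10 - 386) + 5191) = 1/(-386*(-376) + 5191) = 1/(145136 + 5191) = 1/150327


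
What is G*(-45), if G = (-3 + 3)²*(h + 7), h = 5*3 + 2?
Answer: 0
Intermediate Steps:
h = 17 (h = 15 + 2 = 17)
G = 0 (G = (-3 + 3)²*(17 + 7) = 0²*24 = 0*24 = 0)
G*(-45) = 0*(-45) = 0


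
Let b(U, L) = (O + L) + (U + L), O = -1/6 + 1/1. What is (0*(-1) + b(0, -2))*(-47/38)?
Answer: 47/12 ≈ 3.9167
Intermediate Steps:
O = ⅚ (O = -1*⅙ + 1*1 = -⅙ + 1 = ⅚ ≈ 0.83333)
b(U, L) = ⅚ + U + 2*L (b(U, L) = (⅚ + L) + (U + L) = (⅚ + L) + (L + U) = ⅚ + U + 2*L)
(0*(-1) + b(0, -2))*(-47/38) = (0*(-1) + (⅚ + 0 + 2*(-2)))*(-47/38) = (0 + (⅚ + 0 - 4))*(-47*1/38) = (0 - 19/6)*(-47/38) = -19/6*(-47/38) = 47/12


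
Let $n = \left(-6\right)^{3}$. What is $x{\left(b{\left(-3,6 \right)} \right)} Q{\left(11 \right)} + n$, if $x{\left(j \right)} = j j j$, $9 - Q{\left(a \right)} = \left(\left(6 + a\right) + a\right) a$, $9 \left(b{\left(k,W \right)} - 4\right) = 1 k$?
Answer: $- \frac{403801}{27} \approx -14956.0$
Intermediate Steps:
$b{\left(k,W \right)} = 4 + \frac{k}{9}$ ($b{\left(k,W \right)} = 4 + \frac{1 k}{9} = 4 + \frac{k}{9}$)
$Q{\left(a \right)} = 9 - a \left(6 + 2 a\right)$ ($Q{\left(a \right)} = 9 - \left(\left(6 + a\right) + a\right) a = 9 - \left(6 + 2 a\right) a = 9 - a \left(6 + 2 a\right)$)
$x{\left(j \right)} = j^{3}$ ($x{\left(j \right)} = j^{2} j = j^{3}$)
$n = -216$
$x{\left(b{\left(-3,6 \right)} \right)} Q{\left(11 \right)} + n = \left(4 + \frac{1}{9} \left(-3\right)\right)^{3} \left(9 - 66 - 2 \cdot 11^{2}\right) - 216 = \left(4 - \frac{1}{3}\right)^{3} \left(9 - 66 - 242\right) - 216 = \left(\frac{11}{3}\right)^{3} \left(9 - 66 - 242\right) - 216 = \frac{1331}{27} \left(-299\right) - 216 = - \frac{397969}{27} - 216 = - \frac{403801}{27}$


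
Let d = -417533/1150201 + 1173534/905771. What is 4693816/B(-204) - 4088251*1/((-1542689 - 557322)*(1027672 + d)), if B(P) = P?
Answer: -2638363984449440368693503847811/114667096637788682483660583 ≈ -23009.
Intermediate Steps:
d = 971610697391/1041818709971 (d = -417533*1/1150201 + 1173534*(1/905771) = -417533/1150201 + 1173534/905771 = 971610697391/1041818709971 ≈ 0.93261)
4693816/B(-204) - 4088251*1/((-1542689 - 557322)*(1027672 + d)) = 4693816/(-204) - 4088251*1/((-1542689 - 557322)*(1027672 + 971610697391/1041818709971)) = 4693816*(-1/204) - 4088251/((1070648888924014903/1041818709971)*(-2100011)) = -1173454/51 - 4088251/(-2248374443878209460463933/1041818709971) = -1173454/51 - 4088251*(-1041818709971/2248374443878209460463933) = -1173454/51 + 4259216382857650721/2248374443878209460463933 = -2638363984449440368693503847811/114667096637788682483660583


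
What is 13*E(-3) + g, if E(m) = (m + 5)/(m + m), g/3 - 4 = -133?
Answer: -1174/3 ≈ -391.33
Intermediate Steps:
g = -387 (g = 12 + 3*(-133) = 12 - 399 = -387)
E(m) = (5 + m)/(2*m) (E(m) = (5 + m)/((2*m)) = (5 + m)*(1/(2*m)) = (5 + m)/(2*m))
13*E(-3) + g = 13*((½)*(5 - 3)/(-3)) - 387 = 13*((½)*(-⅓)*2) - 387 = 13*(-⅓) - 387 = -13/3 - 387 = -1174/3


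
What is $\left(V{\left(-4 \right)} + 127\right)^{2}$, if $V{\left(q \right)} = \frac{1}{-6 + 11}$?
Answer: $\frac{404496}{25} \approx 16180.0$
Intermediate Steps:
$V{\left(q \right)} = \frac{1}{5}$
$\left(V{\left(-4 \right)} + 127\right)^{2} = \left(\frac{1}{5} + 127\right)^{2} = \left(\frac{636}{5}\right)^{2} = \frac{404496}{25}$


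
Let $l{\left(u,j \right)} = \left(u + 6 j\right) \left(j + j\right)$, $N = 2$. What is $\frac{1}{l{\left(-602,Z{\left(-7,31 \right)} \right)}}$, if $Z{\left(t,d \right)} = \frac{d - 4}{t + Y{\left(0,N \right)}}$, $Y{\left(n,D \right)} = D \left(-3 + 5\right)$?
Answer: $\frac{1}{11808} \approx 8.4688 \cdot 10^{-5}$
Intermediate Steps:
$Y{\left(n,D \right)} = 2 D$ ($Y{\left(n,D \right)} = D 2 = 2 D$)
$Z{\left(t,d \right)} = \frac{-4 + d}{4 + t}$ ($Z{\left(t,d \right)} = \frac{d - 4}{t + 2 \cdot 2} = \frac{-4 + d}{t + 4} = \frac{-4 + d}{4 + t}$)
$l{\left(u,j \right)} = 2 j \left(u + 6 j\right)$ ($l{\left(u,j \right)} = \left(u + 6 j\right) 2 j = 2 j \left(u + 6 j\right)$)
$\frac{1}{l{\left(-602,Z{\left(-7,31 \right)} \right)}} = \frac{1}{2 \frac{-4 + 31}{4 - 7} \left(-602 + 6 \frac{-4 + 31}{4 - 7}\right)} = \frac{1}{2 \frac{1}{-3} \cdot 27 \left(-602 + 6 \frac{1}{-3} \cdot 27\right)} = \frac{1}{2 \left(\left(- \frac{1}{3}\right) 27\right) \left(-602 + 6 \left(\left(- \frac{1}{3}\right) 27\right)\right)} = \frac{1}{2 \left(-9\right) \left(-602 + 6 \left(-9\right)\right)} = \frac{1}{2 \left(-9\right) \left(-602 - 54\right)} = \frac{1}{2 \left(-9\right) \left(-656\right)} = \frac{1}{11808}$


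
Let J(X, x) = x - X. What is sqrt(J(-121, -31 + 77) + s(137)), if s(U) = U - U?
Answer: sqrt(167) ≈ 12.923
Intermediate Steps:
s(U) = 0
sqrt(J(-121, -31 + 77) + s(137)) = sqrt(((-31 + 77) - 1*(-121)) + 0) = sqrt((46 + 121) + 0) = sqrt(167 + 0) = sqrt(167)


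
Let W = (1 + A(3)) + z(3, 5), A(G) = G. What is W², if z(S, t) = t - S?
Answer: 36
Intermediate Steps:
W = 6 (W = (1 + 3) + (5 - 1*3) = 4 + (5 - 3) = 4 + 2 = 6)
W² = 6² = 36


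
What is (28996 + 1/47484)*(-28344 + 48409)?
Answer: 27626416294225/47484 ≈ 5.8181e+8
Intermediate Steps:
(28996 + 1/47484)*(-28344 + 48409) = (28996 + 1/47484)*20065 = (1376846065/47484)*20065 = 27626416294225/47484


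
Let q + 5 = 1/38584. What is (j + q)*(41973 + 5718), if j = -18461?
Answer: -4854208970259/5512 ≈ -8.8066e+8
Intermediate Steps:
q = -192919/38584 (q = -5 + 1/38584 = -192919/38584 ≈ -5.0000)
(j + q)*(41973 + 5718) = (-18461 - 192919/38584)*(41973 + 5718) = -712492143/38584*47691 = -4854208970259/5512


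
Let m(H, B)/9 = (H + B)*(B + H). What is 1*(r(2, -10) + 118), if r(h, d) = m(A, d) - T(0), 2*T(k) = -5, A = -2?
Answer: 2833/2 ≈ 1416.5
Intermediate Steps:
T(k) = -5/2 (T(k) = (½)*(-5) = -5/2)
m(H, B) = 9*(B + H)² (m(H, B) = 9*((H + B)*(B + H)) = 9*((B + H)*(B + H)) = 9*(B + H)²)
r(h, d) = 5/2 + 9*(-2 + d)² (r(h, d) = 9*(d - 2)² - 1*(-5/2) = 9*(-2 + d)² + 5/2 = 5/2 + 9*(-2 + d)²)
1*(r(2, -10) + 118) = 1*((5/2 + 9*(-2 - 10)²) + 118) = 1*((5/2 + 9*(-12)²) + 118) = 1*((5/2 + 9*144) + 118) = 1*((5/2 + 1296) + 118) = 1*(2597/2 + 118) = 1*(2833/2) = 2833/2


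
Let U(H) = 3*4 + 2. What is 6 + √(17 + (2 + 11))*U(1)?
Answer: 6 + 14*√30 ≈ 82.681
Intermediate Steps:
U(H) = 14 (U(H) = 12 + 2 = 14)
6 + √(17 + (2 + 11))*U(1) = 6 + √(17 + (2 + 11))*14 = 6 + √(17 + 13)*14 = 6 + √30*14 = 6 + 14*√30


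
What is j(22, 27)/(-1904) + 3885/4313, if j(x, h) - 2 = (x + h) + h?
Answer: 3530313/4105976 ≈ 0.85980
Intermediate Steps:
j(x, h) = 2 + x + 2*h (j(x, h) = 2 + ((x + h) + h) = 2 + ((h + x) + h) = 2 + (x + 2*h) = 2 + x + 2*h)
j(22, 27)/(-1904) + 3885/4313 = (2 + 22 + 2*27)/(-1904) + 3885/4313 = (2 + 22 + 54)*(-1/1904) + 3885*(1/4313) = 78*(-1/1904) + 3885/4313 = -39/952 + 3885/4313 = 3530313/4105976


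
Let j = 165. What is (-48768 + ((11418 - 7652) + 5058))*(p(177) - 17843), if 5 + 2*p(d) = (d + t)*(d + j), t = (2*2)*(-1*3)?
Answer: -414199308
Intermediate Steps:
t = -12 (t = 4*(-3) = -12)
p(d) = -5/2 + (-12 + d)*(165 + d)/2 (p(d) = -5/2 + ((d - 12)*(d + 165))/2 = -5/2 + ((-12 + d)*(165 + d))/2 = -5/2 + (-12 + d)*(165 + d)/2)
(-48768 + ((11418 - 7652) + 5058))*(p(177) - 17843) = (-48768 + ((11418 - 7652) + 5058))*((-1985/2 + (1/2)*177**2 + (153/2)*177) - 17843) = (-48768 + (3766 + 5058))*((-1985/2 + (1/2)*31329 + 27081/2) - 17843) = (-48768 + 8824)*((-1985/2 + 31329/2 + 27081/2) - 17843) = -39944*(56425/2 - 17843) = -39944*20739/2 = -414199308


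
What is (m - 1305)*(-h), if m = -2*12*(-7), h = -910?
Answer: -1034670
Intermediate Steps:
m = 168 (m = -24*(-7) = 168)
(m - 1305)*(-h) = (168 - 1305)*(-1*(-910)) = -1137*910 = -1034670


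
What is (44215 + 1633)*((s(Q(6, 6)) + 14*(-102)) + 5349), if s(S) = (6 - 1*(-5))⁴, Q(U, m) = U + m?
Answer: 851030576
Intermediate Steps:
s(S) = 14641 (s(S) = (6 + 5)⁴ = 11⁴ = 14641)
(44215 + 1633)*((s(Q(6, 6)) + 14*(-102)) + 5349) = (44215 + 1633)*((14641 + 14*(-102)) + 5349) = 45848*((14641 - 1428) + 5349) = 45848*(13213 + 5349) = 45848*18562 = 851030576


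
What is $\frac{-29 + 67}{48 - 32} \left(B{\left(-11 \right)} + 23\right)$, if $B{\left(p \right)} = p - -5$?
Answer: $\frac{323}{8} \approx 40.375$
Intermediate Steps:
$B{\left(p \right)} = 5 + p$ ($B{\left(p \right)} = p + 5 = 5 + p$)
$\frac{-29 + 67}{48 - 32} \left(B{\left(-11 \right)} + 23\right) = \frac{-29 + 67}{48 - 32} \left(\left(5 - 11\right) + 23\right) = \frac{38}{16} \left(-6 + 23\right) = 38 \cdot \frac{1}{16} \cdot 17 = \frac{19}{8} \cdot 17 = \frac{323}{8}$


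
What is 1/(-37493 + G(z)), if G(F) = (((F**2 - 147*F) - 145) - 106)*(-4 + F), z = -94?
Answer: -1/2232987 ≈ -4.4783e-7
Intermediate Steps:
G(F) = (-4 + F)*(-251 + F**2 - 147*F) (G(F) = ((-145 + F**2 - 147*F) - 106)*(-4 + F) = (-251 + F**2 - 147*F)*(-4 + F) = (-4 + F)*(-251 + F**2 - 147*F))
1/(-37493 + G(z)) = 1/(-37493 + (1004 + (-94)**3 - 151*(-94)**2 + 337*(-94))) = 1/(-37493 + (1004 - 830584 - 151*8836 - 31678)) = 1/(-37493 + (1004 - 830584 - 1334236 - 31678)) = 1/(-37493 - 2195494) = 1/(-2232987) = -1/2232987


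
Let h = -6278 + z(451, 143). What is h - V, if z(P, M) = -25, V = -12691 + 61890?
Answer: -55502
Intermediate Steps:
V = 49199
h = -6303 (h = -6278 - 25 = -6303)
h - V = -6303 - 1*49199 = -6303 - 49199 = -55502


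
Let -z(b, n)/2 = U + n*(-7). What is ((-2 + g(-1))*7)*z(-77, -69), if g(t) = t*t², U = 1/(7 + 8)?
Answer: 101444/5 ≈ 20289.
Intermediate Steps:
U = 1/15 ≈ 0.066667
g(t) = t³
z(b, n) = -2/15 + 14*n (z(b, n) = -2*(1/15 + n*(-7)) = -2*(1/15 - 7*n) = -2/15 + 14*n)
((-2 + g(-1))*7)*z(-77, -69) = ((-2 + (-1)³)*7)*(-2/15 + 14*(-69)) = ((-2 - 1)*7)*(-2/15 - 966) = -3*7*(-14492/15) = -21*(-14492/15) = 101444/5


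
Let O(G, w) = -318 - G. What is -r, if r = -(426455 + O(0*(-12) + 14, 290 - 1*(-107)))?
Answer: 426123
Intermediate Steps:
r = -426123 (r = -(426455 + (-318 - (0*(-12) + 14))) = -(426455 + (-318 - (0 + 14))) = -(426455 + (-318 - 1*14)) = -(426455 + (-318 - 14)) = -(426455 - 332) = -1*426123 = -426123)
-r = -1*(-426123) = 426123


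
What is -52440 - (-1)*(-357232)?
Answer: -409672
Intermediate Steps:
-52440 - (-1)*(-357232) = -52440 - 1*357232 = -52440 - 357232 = -409672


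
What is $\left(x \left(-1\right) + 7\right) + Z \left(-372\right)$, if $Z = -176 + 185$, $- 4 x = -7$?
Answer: $- \frac{13371}{4} \approx -3342.8$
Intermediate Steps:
$x = \frac{7}{4}$ ($x = \left(- \frac{1}{4}\right) \left(-7\right) = \frac{7}{4} \approx 1.75$)
$Z = 9$
$\left(x \left(-1\right) + 7\right) + Z \left(-372\right) = \left(\frac{7}{4} \left(-1\right) + 7\right) + 9 \left(-372\right) = \left(- \frac{7}{4} + 7\right) - 3348 = \frac{21}{4} - 3348 = - \frac{13371}{4}$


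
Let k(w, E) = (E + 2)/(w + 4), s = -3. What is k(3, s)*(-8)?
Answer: 8/7 ≈ 1.1429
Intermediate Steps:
k(w, E) = (2 + E)/(4 + w)
k(3, s)*(-8) = ((2 - 3)/(4 + 3))*(-8) = (-1/7)*(-8) = ((⅐)*(-1))*(-8) = -⅐*(-8) = 8/7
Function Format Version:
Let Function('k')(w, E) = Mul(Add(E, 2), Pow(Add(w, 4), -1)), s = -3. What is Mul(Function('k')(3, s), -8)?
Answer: Rational(8, 7) ≈ 1.1429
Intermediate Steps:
Function('k')(w, E) = Mul(Pow(Add(4, w), -1), Add(2, E)) (Function('k')(w, E) = Mul(Add(2, E), Pow(Add(4, w), -1)) = Mul(Pow(Add(4, w), -1), Add(2, E)))
Mul(Function('k')(3, s), -8) = Mul(Mul(Pow(Add(4, 3), -1), Add(2, -3)), -8) = Mul(Mul(Pow(7, -1), -1), -8) = Mul(Mul(Rational(1, 7), -1), -8) = Mul(Rational(-1, 7), -8) = Rational(8, 7)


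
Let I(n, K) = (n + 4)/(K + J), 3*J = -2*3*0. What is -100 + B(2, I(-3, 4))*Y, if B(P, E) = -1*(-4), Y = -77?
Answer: -408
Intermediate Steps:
J = 0 (J = (-2*3*0)/3 = (-6*0)/3 = (⅓)*0 = 0)
I(n, K) = (4 + n)/K (I(n, K) = (n + 4)/(K + 0) = (4 + n)/K)
B(P, E) = 4
-100 + B(2, I(-3, 4))*Y = -100 + 4*(-77) = -100 - 308 = -408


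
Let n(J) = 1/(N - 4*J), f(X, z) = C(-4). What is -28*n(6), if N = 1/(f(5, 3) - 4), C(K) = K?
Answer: 224/193 ≈ 1.1606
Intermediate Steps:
f(X, z) = -4
N = -⅛ (N = 1/(-4 - 4) = 1/(-8) = -⅛ ≈ -0.12500)
n(J) = 1/(-⅛ - 4*J)
-28*n(6) = -(-224)/(1 + 32*6) = -(-224)/(1 + 192) = -(-224)/193 = -28*(-8/193) = 224/193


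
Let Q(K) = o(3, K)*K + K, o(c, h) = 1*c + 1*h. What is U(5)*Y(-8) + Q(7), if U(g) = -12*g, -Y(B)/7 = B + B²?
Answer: 23597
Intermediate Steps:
Y(B) = -7*B - 7*B² (Y(B) = -7*(B + B²) = -7*B - 7*B²)
o(c, h) = c + h
Q(K) = K + K*(3 + K) (Q(K) = (3 + K)*K + K = K*(3 + K) + K = K + K*(3 + K))
U(5)*Y(-8) + Q(7) = (-12*5)*(-7*(-8)*(1 - 8)) + 7*(4 + 7) = -(-420)*(-8)*(-7) + 7*11 = -60*(-392) + 77 = 23520 + 77 = 23597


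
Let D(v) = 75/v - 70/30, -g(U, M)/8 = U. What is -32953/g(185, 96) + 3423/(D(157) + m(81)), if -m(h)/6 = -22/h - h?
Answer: 22332907337/761902520 ≈ 29.312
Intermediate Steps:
m(h) = 6*h + 132/h (m(h) = -6*(-22/h - h) = -6*(-h - 22/h) = 6*h + 132/h)
g(U, M) = -8*U
D(v) = -7/3 + 75/v (D(v) = 75/v - 70*1/30 = 75/v - 7/3 = -7/3 + 75/v)
-32953/g(185, 96) + 3423/(D(157) + m(81)) = -32953/((-8*185)) + 3423/((-7/3 + 75/157) + (6*81 + 132/81)) = -32953/(-1480) + 3423/((-7/3 + 75*(1/157)) + (486 + 132*(1/81))) = -32953*(-1/1480) + 3423/((-7/3 + 75/157) + (486 + 44/27)) = 32953/1480 + 3423/(-874/471 + 13166/27) = 32953/1480 + 3423/(2059196/4239) = 32953/1480 + 3423*(4239/2059196) = 32953/1480 + 14510097/2059196 = 22332907337/761902520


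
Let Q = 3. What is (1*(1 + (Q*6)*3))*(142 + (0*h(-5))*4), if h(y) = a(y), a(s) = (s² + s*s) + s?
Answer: 7810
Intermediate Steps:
a(s) = s + 2*s² (a(s) = (s² + s²) + s = 2*s² + s = s + 2*s²)
h(y) = y*(1 + 2*y)
(1*(1 + (Q*6)*3))*(142 + (0*h(-5))*4) = (1*(1 + (3*6)*3))*(142 + (0*(-5*(1 + 2*(-5))))*4) = (1*(1 + 18*3))*(142 + (0*(-5*(1 - 10)))*4) = (1*(1 + 54))*(142 + (0*(-5*(-9)))*4) = (1*55)*(142 + (0*45)*4) = 55*(142 + 0*4) = 55*(142 + 0) = 55*142 = 7810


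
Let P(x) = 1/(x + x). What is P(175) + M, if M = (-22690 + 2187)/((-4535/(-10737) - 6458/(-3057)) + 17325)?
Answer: -19580900991707/16588303490675 ≈ -1.1804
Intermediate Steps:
P(x) = 1/(2*x)
M = -224323384509/189580611322 (M = -20503/((-4535*(-1/10737) - 6458*(-1/3057)) + 17325) = -20503/((4535/10737 + 6458/3057) + 17325) = -20503/(27734347/10941003 + 17325) = -20503/189580611322/10941003 = -20503*10941003/189580611322 = -224323384509/189580611322 ≈ -1.1833)
P(175) + M = (½)/175 - 224323384509/189580611322 = (½)*(1/175) - 224323384509/189580611322 = 1/350 - 224323384509/189580611322 = -19580900991707/16588303490675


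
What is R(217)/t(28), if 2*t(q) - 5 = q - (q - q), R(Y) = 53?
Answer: 106/33 ≈ 3.2121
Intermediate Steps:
t(q) = 5/2 + q/2 (t(q) = 5/2 + (q - (q - q))/2 = 5/2 + (q - 1*0)/2 = 5/2 + (q + 0)/2 = 5/2 + q/2)
R(217)/t(28) = 53/(5/2 + (½)*28) = 53/(5/2 + 14) = 53/(33/2) = 53*(2/33) = 106/33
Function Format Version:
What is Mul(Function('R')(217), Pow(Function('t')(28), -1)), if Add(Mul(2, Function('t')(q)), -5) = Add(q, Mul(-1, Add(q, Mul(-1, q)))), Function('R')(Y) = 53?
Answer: Rational(106, 33) ≈ 3.2121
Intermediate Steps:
Function('t')(q) = Add(Rational(5, 2), Mul(Rational(1, 2), q)) (Function('t')(q) = Add(Rational(5, 2), Mul(Rational(1, 2), Add(q, Mul(-1, Add(q, Mul(-1, q)))))) = Add(Rational(5, 2), Mul(Rational(1, 2), Add(q, Mul(-1, 0)))) = Add(Rational(5, 2), Mul(Rational(1, 2), Add(q, 0))) = Add(Rational(5, 2), Mul(Rational(1, 2), q)))
Mul(Function('R')(217), Pow(Function('t')(28), -1)) = Mul(53, Pow(Add(Rational(5, 2), Mul(Rational(1, 2), 28)), -1)) = Mul(53, Pow(Add(Rational(5, 2), 14), -1)) = Mul(53, Pow(Rational(33, 2), -1)) = Mul(53, Rational(2, 33)) = Rational(106, 33)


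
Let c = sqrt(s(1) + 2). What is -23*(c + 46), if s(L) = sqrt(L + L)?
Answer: -1058 - 23*sqrt(2 + sqrt(2)) ≈ -1100.5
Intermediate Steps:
s(L) = sqrt(2)*sqrt(L) (s(L) = sqrt(2*L) = sqrt(2)*sqrt(L))
c = sqrt(2 + sqrt(2)) (c = sqrt(sqrt(2)*sqrt(1) + 2) = sqrt(sqrt(2)*1 + 2) = sqrt(sqrt(2) + 2) = sqrt(2 + sqrt(2)) ≈ 1.8478)
-23*(c + 46) = -23*(sqrt(2 + sqrt(2)) + 46) = -23*(46 + sqrt(2 + sqrt(2))) = -1058 - 23*sqrt(2 + sqrt(2))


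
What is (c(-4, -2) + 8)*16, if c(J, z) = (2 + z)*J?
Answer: 128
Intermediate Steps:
c(J, z) = J*(2 + z)
(c(-4, -2) + 8)*16 = (-4*(2 - 2) + 8)*16 = (-4*0 + 8)*16 = (0 + 8)*16 = 8*16 = 128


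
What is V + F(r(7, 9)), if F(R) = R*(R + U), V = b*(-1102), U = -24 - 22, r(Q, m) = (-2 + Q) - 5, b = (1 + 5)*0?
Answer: 0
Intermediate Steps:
b = 0 (b = 6*0 = 0)
r(Q, m) = -7 + Q
U = -46
V = 0 (V = 0*(-1102) = 0)
F(R) = R*(-46 + R) (F(R) = R*(R - 46) = R*(-46 + R))
V + F(r(7, 9)) = 0 + (-7 + 7)*(-46 + (-7 + 7)) = 0 + 0*(-46 + 0) = 0 + 0*(-46) = 0 + 0 = 0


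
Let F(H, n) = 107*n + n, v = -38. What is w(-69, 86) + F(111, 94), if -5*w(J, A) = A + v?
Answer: 50712/5 ≈ 10142.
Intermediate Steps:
F(H, n) = 108*n
w(J, A) = 38/5 - A/5 (w(J, A) = -(A - 38)/5 = -(-38 + A)/5 = 38/5 - A/5)
w(-69, 86) + F(111, 94) = (38/5 - ⅕*86) + 108*94 = (38/5 - 86/5) + 10152 = -48/5 + 10152 = 50712/5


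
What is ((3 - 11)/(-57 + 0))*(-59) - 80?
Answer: -5032/57 ≈ -88.281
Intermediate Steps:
((3 - 11)/(-57 + 0))*(-59) - 80 = -8/(-57)*(-59) - 80 = -8*(-1/57)*(-59) - 80 = (8/57)*(-59) - 80 = -472/57 - 80 = -5032/57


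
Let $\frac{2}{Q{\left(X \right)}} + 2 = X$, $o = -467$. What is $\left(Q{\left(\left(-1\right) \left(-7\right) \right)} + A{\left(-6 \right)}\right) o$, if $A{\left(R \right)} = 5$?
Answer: $- \frac{12609}{5} \approx -2521.8$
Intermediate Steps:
$Q{\left(X \right)} = \frac{2}{-2 + X}$
$\left(Q{\left(\left(-1\right) \left(-7\right) \right)} + A{\left(-6 \right)}\right) o = \left(\frac{2}{-2 - -7} + 5\right) \left(-467\right) = \left(\frac{2}{-2 + 7} + 5\right) \left(-467\right) = \left(\frac{2}{5} + 5\right) \left(-467\right) = \frac{27}{5} \left(-467\right) = - \frac{12609}{5}$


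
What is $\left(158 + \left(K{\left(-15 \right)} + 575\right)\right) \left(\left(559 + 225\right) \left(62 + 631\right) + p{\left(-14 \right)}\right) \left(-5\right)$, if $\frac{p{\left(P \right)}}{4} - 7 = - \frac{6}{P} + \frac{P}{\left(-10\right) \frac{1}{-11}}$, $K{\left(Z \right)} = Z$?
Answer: $- \frac{13652629272}{7} \approx -1.9504 \cdot 10^{9}$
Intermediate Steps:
$p{\left(P \right)} = 28 - \frac{24}{P} + \frac{22 P}{5}$ ($p{\left(P \right)} = 28 + 4 \left(- \frac{6}{P} + \frac{P}{\left(-10\right) \frac{1}{-11}}\right) = 28 + 4 \left(- \frac{6}{P} + \frac{P}{\left(-10\right) \left(- \frac{1}{11}\right)}\right) = 28 + 4 \left(- \frac{6}{P} + \frac{P}{\frac{10}{11}}\right) = 28 + 4 \left(- \frac{6}{P} + P \frac{11}{10}\right) = 28 + 4 \left(- \frac{6}{P} + \frac{11 P}{10}\right) = 28 + \left(- \frac{24}{P} + \frac{22 P}{5}\right) = 28 - \frac{24}{P} + \frac{22 P}{5}$)
$\left(158 + \left(K{\left(-15 \right)} + 575\right)\right) \left(\left(559 + 225\right) \left(62 + 631\right) + p{\left(-14 \right)}\right) \left(-5\right) = \left(158 + \left(-15 + 575\right)\right) \left(\left(559 + 225\right) \left(62 + 631\right) + \left(28 - \frac{24}{-14} + \frac{22}{5} \left(-14\right)\right)\right) \left(-5\right) = \left(158 + 560\right) \left(784 \cdot 693 - \frac{1116}{35}\right) \left(-5\right) = 718 \left(543312 + \left(28 + \frac{12}{7} - \frac{308}{5}\right)\right) \left(-5\right) = 718 \left(543312 - \frac{1116}{35}\right) \left(-5\right) = 718 \cdot \frac{19014804}{35} \left(-5\right) = \frac{13652629272}{35} \left(-5\right) = - \frac{13652629272}{7}$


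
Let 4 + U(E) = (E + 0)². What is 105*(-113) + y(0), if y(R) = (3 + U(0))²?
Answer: -11864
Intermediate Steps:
U(E) = -4 + E² (U(E) = -4 + (E + 0)² = -4 + E²)
y(R) = 1 (y(R) = (3 + (-4 + 0²))² = (3 + (-4 + 0))² = (3 - 4)² = (-1)² = 1)
105*(-113) + y(0) = 105*(-113) + 1 = -11865 + 1 = -11864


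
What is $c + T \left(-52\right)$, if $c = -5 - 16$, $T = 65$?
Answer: $-3401$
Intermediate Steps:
$c = -21$ ($c = -5 - 16 = -21$)
$c + T \left(-52\right) = -21 + 65 \left(-52\right) = -21 - 3380 = -3401$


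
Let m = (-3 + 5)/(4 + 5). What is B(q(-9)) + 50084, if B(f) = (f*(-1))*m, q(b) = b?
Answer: 50086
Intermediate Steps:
m = 2/9 ≈ 0.22222
B(f) = -2*f/9 (B(f) = (f*(-1))*(2/9) = -f*(2/9) = -2*f/9)
B(q(-9)) + 50084 = -2/9*(-9) + 50084 = 2 + 50084 = 50086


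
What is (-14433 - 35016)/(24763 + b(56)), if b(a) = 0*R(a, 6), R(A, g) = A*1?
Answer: -49449/24763 ≈ -1.9969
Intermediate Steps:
R(A, g) = A
b(a) = 0 (b(a) = 0*a = 0)
(-14433 - 35016)/(24763 + b(56)) = (-14433 - 35016)/(24763 + 0) = -49449/24763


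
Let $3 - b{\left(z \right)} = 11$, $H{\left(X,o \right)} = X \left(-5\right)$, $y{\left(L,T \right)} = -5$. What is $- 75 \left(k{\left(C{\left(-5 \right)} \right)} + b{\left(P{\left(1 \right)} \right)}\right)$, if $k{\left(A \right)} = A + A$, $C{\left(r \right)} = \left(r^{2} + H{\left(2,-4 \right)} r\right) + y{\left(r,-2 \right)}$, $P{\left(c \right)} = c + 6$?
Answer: $-9900$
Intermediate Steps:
$H{\left(X,o \right)} = - 5 X$
$P{\left(c \right)} = 6 + c$
$C{\left(r \right)} = -5 + r^{2} - 10 r$ ($C{\left(r \right)} = \left(r^{2} + \left(-5\right) 2 r\right) - 5 = \left(r^{2} - 10 r\right) - 5 = -5 + r^{2} - 10 r$)
$b{\left(z \right)} = -8$ ($b{\left(z \right)} = 3 - 11 = -8$)
$k{\left(A \right)} = 2 A$
$- 75 \left(k{\left(C{\left(-5 \right)} \right)} + b{\left(P{\left(1 \right)} \right)}\right) = - 75 \left(2 \left(-5 + \left(-5\right)^{2} - -50\right) - 8\right) = - 75 \left(2 \left(-5 + 25 + 50\right) - 8\right) = - 75 \left(2 \cdot 70 - 8\right) = - 75 \left(140 - 8\right) = \left(-75\right) 132 = -9900$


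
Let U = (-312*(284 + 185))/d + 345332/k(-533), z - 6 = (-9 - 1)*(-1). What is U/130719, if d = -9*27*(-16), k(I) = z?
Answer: 6980779/42352956 ≈ 0.16482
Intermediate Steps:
z = 16 (z = 6 + (-9 - 1)*(-1) = 6 - 10*(-1) = 6 + 10 = 16)
k(I) = 16
d = 3888 (d = -243*(-16) = 3888)
U = 6980779/324 (U = -312*(284 + 185)/3888 + 345332/16 = -312*469*(1/3888) + 345332*(1/16) = -146328*1/3888 + 86333/4 = -6097/162 + 86333/4 = 6980779/324 ≈ 21546.)
U/130719 = (6980779/324)/130719 = (6980779/324)*(1/130719) = 6980779/42352956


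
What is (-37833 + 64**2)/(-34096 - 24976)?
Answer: 33737/59072 ≈ 0.57112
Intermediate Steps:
(-37833 + 64**2)/(-34096 - 24976) = (-37833 + 4096)/(-59072) = -33737*(-1/59072) = 33737/59072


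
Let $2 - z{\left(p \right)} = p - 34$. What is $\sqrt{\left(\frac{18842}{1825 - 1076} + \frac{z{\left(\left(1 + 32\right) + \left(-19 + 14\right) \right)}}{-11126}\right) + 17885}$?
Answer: $\frac{\sqrt{310943234249744915}}{4166687} \approx 133.83$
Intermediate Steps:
$z{\left(p \right)} = 36 - p$ ($z{\left(p \right)} = 2 - \left(p - 34\right) = 2 - \left(-34 + p\right) = 36 - p$)
$\sqrt{\left(\frac{18842}{1825 - 1076} + \frac{z{\left(\left(1 + 32\right) + \left(-19 + 14\right) \right)}}{-11126}\right) + 17885} = \sqrt{\left(\frac{18842}{1825 - 1076} + \frac{36 - \left(\left(1 + 32\right) + \left(-19 + 14\right)\right)}{-11126}\right) + 17885} = \sqrt{\left(\frac{18842}{1825 - 1076} + \left(36 - \left(33 - 5\right)\right) \left(- \frac{1}{11126}\right)\right) + 17885} = \sqrt{\left(\frac{18842}{749} + \left(36 - 28\right) \left(- \frac{1}{11126}\right)\right) + 17885} = \sqrt{\left(18842 \cdot \frac{1}{749} + \left(36 - 28\right) \left(- \frac{1}{11126}\right)\right) + 17885} = \sqrt{\left(\frac{18842}{749} + 8 \left(- \frac{1}{11126}\right)\right) + 17885} = \sqrt{\left(\frac{18842}{749} - \frac{4}{5563}\right) + 17885} = \sqrt{\frac{104815050}{4166687} + 17885} = \sqrt{\frac{74626012045}{4166687}} = \frac{\sqrt{310943234249744915}}{4166687}$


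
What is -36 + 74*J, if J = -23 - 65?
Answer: -6548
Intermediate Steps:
J = -88
-36 + 74*J = -36 + 74*(-88) = -36 - 6512 = -6548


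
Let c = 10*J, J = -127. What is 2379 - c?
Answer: 3649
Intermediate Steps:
c = -1270 (c = 10*(-127) = -1270)
2379 - c = 2379 - 1*(-1270) = 2379 + 1270 = 3649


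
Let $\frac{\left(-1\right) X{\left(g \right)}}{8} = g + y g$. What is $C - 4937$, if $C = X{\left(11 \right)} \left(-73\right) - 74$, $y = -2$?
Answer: $-11435$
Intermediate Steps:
$X{\left(g \right)} = 8 g$ ($X{\left(g \right)} = - 8 \left(g - 2 g\right) = - 8 \left(- g\right) = 8 g$)
$C = -6498$ ($C = 8 \cdot 11 \left(-73\right) - 74 = 88 \left(-73\right) - 74 = -6424 - 74 = -6498$)
$C - 4937 = -6498 - 4937 = -11435$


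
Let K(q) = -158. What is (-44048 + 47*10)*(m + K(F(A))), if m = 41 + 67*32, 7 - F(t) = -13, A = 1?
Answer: -88332606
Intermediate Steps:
F(t) = 20 (F(t) = 7 - 1*(-13) = 7 + 13 = 20)
m = 2185 (m = 41 + 2144 = 2185)
(-44048 + 47*10)*(m + K(F(A))) = (-44048 + 47*10)*(2185 - 158) = (-44048 + 470)*2027 = -43578*2027 = -88332606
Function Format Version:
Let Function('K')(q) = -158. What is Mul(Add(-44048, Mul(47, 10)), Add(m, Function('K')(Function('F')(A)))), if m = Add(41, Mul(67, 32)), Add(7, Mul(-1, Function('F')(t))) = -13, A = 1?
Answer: -88332606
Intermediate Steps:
Function('F')(t) = 20 (Function('F')(t) = Add(7, Mul(-1, -13)) = Add(7, 13) = 20)
m = 2185 (m = Add(41, 2144) = 2185)
Mul(Add(-44048, Mul(47, 10)), Add(m, Function('K')(Function('F')(A)))) = Mul(Add(-44048, Mul(47, 10)), Add(2185, -158)) = Mul(Add(-44048, 470), 2027) = Mul(-43578, 2027) = -88332606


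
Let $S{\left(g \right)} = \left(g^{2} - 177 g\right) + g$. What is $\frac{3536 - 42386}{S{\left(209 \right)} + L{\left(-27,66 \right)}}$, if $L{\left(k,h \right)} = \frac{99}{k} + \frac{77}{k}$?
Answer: $- \frac{1048950}{186043} \approx -5.6382$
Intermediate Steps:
$L{\left(k,h \right)} = \frac{176}{k}$
$S{\left(g \right)} = g^{2} - 176 g$
$\frac{3536 - 42386}{S{\left(209 \right)} + L{\left(-27,66 \right)}} = \frac{3536 - 42386}{209 \left(-176 + 209\right) + \frac{176}{-27}} = - \frac{38850}{209 \cdot 33 + 176 \left(- \frac{1}{27}\right)} = - \frac{38850}{6897 - \frac{176}{27}} = - \frac{38850}{\frac{186043}{27}} = \left(-38850\right) \frac{27}{186043} = - \frac{1048950}{186043}$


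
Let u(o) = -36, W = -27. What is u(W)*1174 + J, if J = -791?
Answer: -43055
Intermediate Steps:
u(W)*1174 + J = -36*1174 - 791 = -42264 - 791 = -43055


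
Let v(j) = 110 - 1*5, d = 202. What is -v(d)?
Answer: -105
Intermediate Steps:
v(j) = 105 (v(j) = 110 - 5 = 105)
-v(d) = -1*105 = -105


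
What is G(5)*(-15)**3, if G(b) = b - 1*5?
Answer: 0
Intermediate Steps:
G(b) = -5 + b (G(b) = b - 5 = -5 + b)
G(5)*(-15)**3 = (-5 + 5)*(-15)**3 = 0*(-3375) = 0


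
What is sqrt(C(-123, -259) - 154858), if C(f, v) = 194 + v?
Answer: I*sqrt(154923) ≈ 393.6*I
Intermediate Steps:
sqrt(C(-123, -259) - 154858) = sqrt((194 - 259) - 154858) = sqrt(-65 - 154858) = sqrt(-154923) = I*sqrt(154923)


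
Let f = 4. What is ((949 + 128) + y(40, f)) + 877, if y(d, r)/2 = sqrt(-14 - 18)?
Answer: 1954 + 8*I*sqrt(2) ≈ 1954.0 + 11.314*I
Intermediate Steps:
y(d, r) = 8*I*sqrt(2) (y(d, r) = 2*sqrt(-14 - 18) = 2*sqrt(-32) = 2*(4*I*sqrt(2)) = 8*I*sqrt(2))
((949 + 128) + y(40, f)) + 877 = ((949 + 128) + 8*I*sqrt(2)) + 877 = (1077 + 8*I*sqrt(2)) + 877 = 1954 + 8*I*sqrt(2)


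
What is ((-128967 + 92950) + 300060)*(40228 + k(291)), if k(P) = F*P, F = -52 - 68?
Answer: 1401540244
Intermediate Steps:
F = -120
k(P) = -120*P
((-128967 + 92950) + 300060)*(40228 + k(291)) = ((-128967 + 92950) + 300060)*(40228 - 120*291) = (-36017 + 300060)*(40228 - 34920) = 264043*5308 = 1401540244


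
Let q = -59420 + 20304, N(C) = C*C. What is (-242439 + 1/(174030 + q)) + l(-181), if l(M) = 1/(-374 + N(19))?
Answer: -32708425623/134914 ≈ -2.4244e+5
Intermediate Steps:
N(C) = C²
q = -39116
l(M) = -1/13 (l(M) = 1/(-374 + 19²) = 1/(-374 + 361) = 1/(-13) = -1/13)
(-242439 + 1/(174030 + q)) + l(-181) = (-242439 + 1/(174030 - 39116)) - 1/13 = (-242439 + 1/134914) - 1/13 = -32708415245/134914 - 1/13 = -32708425623/134914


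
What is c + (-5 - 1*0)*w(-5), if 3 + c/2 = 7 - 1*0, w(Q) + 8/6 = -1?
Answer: 59/3 ≈ 19.667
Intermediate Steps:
w(Q) = -7/3 (w(Q) = -4/3 - 1 = -7/3)
c = 8 (c = -6 + 2*(7 - 1*0) = -6 + 2*(7 + 0) = -6 + 2*7 = -6 + 14 = 8)
c + (-5 - 1*0)*w(-5) = 8 + (-5 - 1*0)*(-7/3) = 8 + (-5 + 0)*(-7/3) = 8 - 5*(-7/3) = 8 + 35/3 = 59/3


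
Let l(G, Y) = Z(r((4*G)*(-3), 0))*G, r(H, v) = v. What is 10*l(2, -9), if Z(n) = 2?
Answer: 40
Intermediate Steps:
l(G, Y) = 2*G
10*l(2, -9) = 10*(2*2) = 10*4 = 40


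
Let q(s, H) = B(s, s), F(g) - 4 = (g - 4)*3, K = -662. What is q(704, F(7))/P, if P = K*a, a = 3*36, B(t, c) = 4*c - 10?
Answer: -1403/35748 ≈ -0.039247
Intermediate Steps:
B(t, c) = -10 + 4*c
F(g) = -8 + 3*g (F(g) = 4 + (g - 4)*3 = 4 + (-4 + g)*3 = 4 + (-12 + 3*g) = -8 + 3*g)
q(s, H) = -10 + 4*s
a = 108
P = -71496 (P = -662*108 = -71496)
q(704, F(7))/P = (-10 + 4*704)/(-71496) = (-10 + 2816)*(-1/71496) = 2806*(-1/71496) = -1403/35748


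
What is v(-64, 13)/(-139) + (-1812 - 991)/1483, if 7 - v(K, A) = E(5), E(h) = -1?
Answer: -401481/206137 ≈ -1.9476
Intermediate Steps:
v(K, A) = 8 (v(K, A) = 7 - 1*(-1) = 7 + 1 = 8)
v(-64, 13)/(-139) + (-1812 - 991)/1483 = 8/(-139) + (-1812 - 991)/1483 = 8*(-1/139) - 2803*1/1483 = -8/139 - 2803/1483 = -401481/206137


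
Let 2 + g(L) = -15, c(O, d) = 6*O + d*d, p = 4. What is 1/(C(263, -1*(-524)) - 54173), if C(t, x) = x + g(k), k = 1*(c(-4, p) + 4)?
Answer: -1/53666 ≈ -1.8634e-5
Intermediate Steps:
c(O, d) = d² + 6*O (c(O, d) = 6*O + d² = d² + 6*O)
k = -4 (k = 1*((4² + 6*(-4)) + 4) = 1*((16 - 24) + 4) = 1*(-8 + 4) = 1*(-4) = -4)
g(L) = -17 (g(L) = -2 - 15 = -17)
C(t, x) = -17 + x (C(t, x) = x - 17 = -17 + x)
1/(C(263, -1*(-524)) - 54173) = 1/((-17 - 1*(-524)) - 54173) = 1/((-17 + 524) - 54173) = 1/(507 - 54173) = 1/(-53666) = -1/53666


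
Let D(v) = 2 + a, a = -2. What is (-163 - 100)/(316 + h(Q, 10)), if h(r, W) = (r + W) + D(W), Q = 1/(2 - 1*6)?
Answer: -1052/1303 ≈ -0.80737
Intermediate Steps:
D(v) = 0 (D(v) = 2 - 2 = 0)
Q = -1/4 (Q = 1/(2 - 6) = 1/(-4) = -1/4 ≈ -0.25000)
h(r, W) = W + r (h(r, W) = (r + W) + 0 = (W + r) + 0 = W + r)
(-163 - 100)/(316 + h(Q, 10)) = (-163 - 100)/(316 + (10 - 1/4)) = -263/(316 + 39/4) = -263/1303/4 = -263*4/1303 = -1052/1303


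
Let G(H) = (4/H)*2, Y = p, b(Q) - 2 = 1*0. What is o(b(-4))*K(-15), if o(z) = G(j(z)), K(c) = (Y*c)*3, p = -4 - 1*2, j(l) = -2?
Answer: -1080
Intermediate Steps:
b(Q) = 2 (b(Q) = 2 + 1*0 = 2 + 0 = 2)
p = -6 (p = -4 - 2 = -6)
Y = -6
K(c) = -18*c (K(c) = -6*c*3 = -18*c)
G(H) = 8/H
o(z) = -4 (o(z) = 8/(-2) = 8*(-½) = -4)
o(b(-4))*K(-15) = -(-72)*(-15) = -4*270 = -1080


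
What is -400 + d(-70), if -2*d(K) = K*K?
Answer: -2850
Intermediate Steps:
d(K) = -K**2/2 (d(K) = -K*K/2 = -K**2/2)
-400 + d(-70) = -400 - 1/2*(-70)**2 = -400 - 1/2*4900 = -400 - 2450 = -2850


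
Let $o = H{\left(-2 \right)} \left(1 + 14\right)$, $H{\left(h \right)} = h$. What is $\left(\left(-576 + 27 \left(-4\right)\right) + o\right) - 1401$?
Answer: $-2115$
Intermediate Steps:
$o = -30$ ($o = - 2 \left(1 + 14\right) = \left(-2\right) 15 = -30$)
$\left(\left(-576 + 27 \left(-4\right)\right) + o\right) - 1401 = \left(\left(-576 + 27 \left(-4\right)\right) - 30\right) - 1401 = \left(\left(-576 - 108\right) - 30\right) - 1401 = \left(-684 - 30\right) - 1401 = -714 - 1401 = -2115$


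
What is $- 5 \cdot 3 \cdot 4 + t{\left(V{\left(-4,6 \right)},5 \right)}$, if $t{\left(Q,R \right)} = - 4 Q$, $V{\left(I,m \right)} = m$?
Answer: $-84$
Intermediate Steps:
$- 5 \cdot 3 \cdot 4 + t{\left(V{\left(-4,6 \right)},5 \right)} = - 5 \cdot 3 \cdot 4 - 24 = \left(-5\right) 12 - 24 = -60 - 24 = -84$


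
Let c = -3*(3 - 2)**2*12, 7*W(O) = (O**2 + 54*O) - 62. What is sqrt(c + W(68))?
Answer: sqrt(55874)/7 ≈ 33.768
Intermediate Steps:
W(O) = -62/7 + O**2/7 + 54*O/7 (W(O) = ((O**2 + 54*O) - 62)/7 = (-62 + O**2 + 54*O)/7 = -62/7 + O**2/7 + 54*O/7)
c = -36 (c = -3*1**2*12 = -3*1*12 = -3*12 = -36)
sqrt(c + W(68)) = sqrt(-36 + (-62/7 + (1/7)*68**2 + (54/7)*68)) = sqrt(-36 + (-62/7 + (1/7)*4624 + 3672/7)) = sqrt(-36 + (-62/7 + 4624/7 + 3672/7)) = sqrt(-36 + 8234/7) = sqrt(7982/7) = sqrt(55874)/7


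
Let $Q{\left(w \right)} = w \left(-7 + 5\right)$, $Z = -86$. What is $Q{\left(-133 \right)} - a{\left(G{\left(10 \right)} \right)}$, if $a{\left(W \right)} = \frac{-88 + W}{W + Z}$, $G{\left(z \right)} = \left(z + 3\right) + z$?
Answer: $\frac{16693}{63} \approx 264.97$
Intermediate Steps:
$Q{\left(w \right)} = - 2 w$ ($Q{\left(w \right)} = w \left(-2\right) = - 2 w$)
$G{\left(z \right)} = 3 + 2 z$ ($G{\left(z \right)} = \left(3 + z\right) + z = 3 + 2 z$)
$a{\left(W \right)} = \frac{-88 + W}{-86 + W}$ ($a{\left(W \right)} = \frac{-88 + W}{W - 86} = \frac{-88 + W}{-86 + W}$)
$Q{\left(-133 \right)} - a{\left(G{\left(10 \right)} \right)} = \left(-2\right) \left(-133\right) - \frac{-88 + \left(3 + 2 \cdot 10\right)}{-86 + \left(3 + 2 \cdot 10\right)} = 266 - \frac{-88 + \left(3 + 20\right)}{-86 + \left(3 + 20\right)} = 266 - \frac{-88 + 23}{-86 + 23} = 266 - \frac{1}{-63} \left(-65\right) = 266 - \left(- \frac{1}{63}\right) \left(-65\right) = 266 - \frac{65}{63} = \frac{16693}{63}$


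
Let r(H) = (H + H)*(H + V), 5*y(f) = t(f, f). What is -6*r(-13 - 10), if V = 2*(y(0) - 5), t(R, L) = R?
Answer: -9108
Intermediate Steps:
y(f) = f/5
V = -10 (V = 2*((1/5)*0 - 5) = 2*(0 - 5) = 2*(-5) = -10)
r(H) = 2*H*(-10 + H) (r(H) = (H + H)*(H - 10) = (2*H)*(-10 + H) = 2*H*(-10 + H))
-6*r(-13 - 10) = -12*(-13 - 10)*(-10 + (-13 - 10)) = -12*(-23)*(-10 - 23) = -12*(-23)*(-33) = -6*1518 = -9108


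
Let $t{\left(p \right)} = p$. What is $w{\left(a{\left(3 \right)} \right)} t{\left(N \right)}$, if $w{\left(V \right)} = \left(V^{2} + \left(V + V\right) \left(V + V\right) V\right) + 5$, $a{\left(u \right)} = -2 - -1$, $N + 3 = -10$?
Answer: $-26$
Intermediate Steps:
$N = -13$ ($N = -3 - 10 = -13$)
$a{\left(u \right)} = -1$ ($a{\left(u \right)} = -2 + 1 = -1$)
$w{\left(V \right)} = 5 + V^{2} + 4 V^{3}$ ($w{\left(V \right)} = \left(V^{2} + 2 V 2 V V\right) + 5 = \left(V^{2} + 4 V^{2} V\right) + 5 = \left(V^{2} + 4 V^{3}\right) + 5 = 5 + V^{2} + 4 V^{3}$)
$w{\left(a{\left(3 \right)} \right)} t{\left(N \right)} = \left(5 + \left(-1\right)^{2} + 4 \left(-1\right)^{3}\right) \left(-13\right) = \left(5 + 1 + 4 \left(-1\right)\right) \left(-13\right) = \left(5 + 1 - 4\right) \left(-13\right) = 2 \left(-13\right) = -26$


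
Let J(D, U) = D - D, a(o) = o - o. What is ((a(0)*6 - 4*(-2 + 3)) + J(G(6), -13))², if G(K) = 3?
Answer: 16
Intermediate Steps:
a(o) = 0
J(D, U) = 0
((a(0)*6 - 4*(-2 + 3)) + J(G(6), -13))² = ((0*6 - 4*(-2 + 3)) + 0)² = ((0 - 4*1) + 0)² = ((0 - 4) + 0)² = (-4 + 0)² = (-4)² = 16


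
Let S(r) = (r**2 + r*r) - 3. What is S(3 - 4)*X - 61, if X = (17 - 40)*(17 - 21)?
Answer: -153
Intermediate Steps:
S(r) = -3 + 2*r**2 (S(r) = (r**2 + r**2) - 3 = 2*r**2 - 3 = -3 + 2*r**2)
X = 92 (X = -23*(-4) = 92)
S(3 - 4)*X - 61 = (-3 + 2*(3 - 4)**2)*92 - 61 = (-3 + 2*(-1)**2)*92 - 61 = (-3 + 2*1)*92 - 61 = (-3 + 2)*92 - 61 = -1*92 - 61 = -92 - 61 = -153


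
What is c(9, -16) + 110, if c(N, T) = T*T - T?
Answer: 382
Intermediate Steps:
c(N, T) = T**2 - T
c(9, -16) + 110 = -16*(-1 - 16) + 110 = -16*(-17) + 110 = 272 + 110 = 382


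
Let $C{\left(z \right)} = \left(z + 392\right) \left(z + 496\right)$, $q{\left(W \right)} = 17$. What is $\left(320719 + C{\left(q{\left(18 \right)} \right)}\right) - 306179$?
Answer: $224357$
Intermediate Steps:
$C{\left(z \right)} = \left(392 + z\right) \left(496 + z\right)$
$\left(320719 + C{\left(q{\left(18 \right)} \right)}\right) - 306179 = \left(320719 + \left(194432 + 17^{2} + 888 \cdot 17\right)\right) - 306179 = \left(320719 + \left(194432 + 289 + 15096\right)\right) - 306179 = \left(320719 + 209817\right) - 306179 = 530536 - 306179 = 224357$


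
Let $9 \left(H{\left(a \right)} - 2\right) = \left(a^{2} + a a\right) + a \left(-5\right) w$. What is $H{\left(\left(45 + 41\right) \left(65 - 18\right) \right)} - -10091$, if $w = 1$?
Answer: $\frac{10915385}{3} \approx 3.6385 \cdot 10^{6}$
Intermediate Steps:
$H{\left(a \right)} = 2 - \frac{5 a}{9} + \frac{2 a^{2}}{9}$ ($H{\left(a \right)} = 2 + \frac{\left(a^{2} + a a\right) + a \left(-5\right) 1}{9} = 2 + \frac{\left(a^{2} + a^{2}\right) + - 5 a 1}{9} = 2 + \frac{2 a^{2} - 5 a}{9} = 2 + \frac{- 5 a + 2 a^{2}}{9} = 2 + \left(- \frac{5 a}{9} + \frac{2 a^{2}}{9}\right) = 2 - \frac{5 a}{9} + \frac{2 a^{2}}{9}$)
$H{\left(\left(45 + 41\right) \left(65 - 18\right) \right)} - -10091 = \left(2 - \frac{5 \left(45 + 41\right) \left(65 - 18\right)}{9} + \frac{2 \left(\left(45 + 41\right) \left(65 - 18\right)\right)^{2}}{9}\right) - -10091 = \left(2 - \frac{5 \cdot 86 \cdot 47}{9} + \frac{2 \left(86 \cdot 47\right)^{2}}{9}\right) + 10091 = \left(2 - \frac{20210}{9} + \frac{2 \cdot 4042^{2}}{9}\right) + 10091 = \left(2 - \frac{20210}{9} + \frac{2}{9} \cdot 16337764\right) + 10091 = \left(2 - \frac{20210}{9} + \frac{32675528}{9}\right) + 10091 = \frac{10885112}{3} + 10091 = \frac{10915385}{3}$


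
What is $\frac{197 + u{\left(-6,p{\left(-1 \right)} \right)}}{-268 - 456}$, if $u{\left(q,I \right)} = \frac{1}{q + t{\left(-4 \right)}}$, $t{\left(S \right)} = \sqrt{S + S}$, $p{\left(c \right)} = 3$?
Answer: $- \frac{4331}{15928} + \frac{i \sqrt{2}}{15928} \approx -0.27191 + 8.8788 \cdot 10^{-5} i$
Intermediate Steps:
$t{\left(S \right)} = \sqrt{2} \sqrt{S}$ ($t{\left(S \right)} = \sqrt{2 S} = \sqrt{2} \sqrt{S}$)
$u{\left(q,I \right)} = \frac{1}{q + 2 i \sqrt{2}}$ ($u{\left(q,I \right)} = \frac{1}{q + \sqrt{2} \sqrt{-4}} = \frac{1}{q + \sqrt{2} \cdot 2 i} = \frac{1}{q + 2 i \sqrt{2}}$)
$\frac{197 + u{\left(-6,p{\left(-1 \right)} \right)}}{-268 - 456} = \frac{197 + \frac{1}{-6 + 2 i \sqrt{2}}}{-268 - 456} = \frac{197 + \frac{1}{-6 + 2 i \sqrt{2}}}{-724} = \left(197 + \frac{1}{-6 + 2 i \sqrt{2}}\right) \left(- \frac{1}{724}\right) = - \frac{197}{724} - \frac{1}{724 \left(-6 + 2 i \sqrt{2}\right)}$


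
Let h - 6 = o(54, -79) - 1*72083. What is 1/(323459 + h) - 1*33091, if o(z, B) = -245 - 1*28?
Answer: -8309447918/251109 ≈ -33091.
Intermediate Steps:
o(z, B) = -273 (o(z, B) = -245 - 28 = -273)
h = -72350 (h = 6 + (-273 - 1*72083) = 6 + (-273 - 72083) = 6 - 72356 = -72350)
1/(323459 + h) - 1*33091 = 1/(323459 - 72350) - 1*33091 = 1/251109 - 33091 = -8309447918/251109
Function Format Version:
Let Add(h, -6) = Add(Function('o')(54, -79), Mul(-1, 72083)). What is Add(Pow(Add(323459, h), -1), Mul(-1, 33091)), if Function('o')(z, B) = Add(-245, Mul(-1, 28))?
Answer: Rational(-8309447918, 251109) ≈ -33091.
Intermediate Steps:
Function('o')(z, B) = -273 (Function('o')(z, B) = Add(-245, -28) = -273)
h = -72350 (h = Add(6, Add(-273, Mul(-1, 72083))) = Add(6, Add(-273, -72083)) = Add(6, -72356) = -72350)
Add(Pow(Add(323459, h), -1), Mul(-1, 33091)) = Add(Pow(Add(323459, -72350), -1), Mul(-1, 33091)) = Add(Pow(251109, -1), -33091) = Add(Rational(1, 251109), -33091) = Rational(-8309447918, 251109)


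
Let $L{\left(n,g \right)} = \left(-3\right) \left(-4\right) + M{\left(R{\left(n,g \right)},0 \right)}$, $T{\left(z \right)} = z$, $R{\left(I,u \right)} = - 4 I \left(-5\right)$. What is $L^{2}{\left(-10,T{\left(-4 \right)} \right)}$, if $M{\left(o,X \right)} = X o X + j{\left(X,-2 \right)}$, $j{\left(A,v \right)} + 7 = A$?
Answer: $25$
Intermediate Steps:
$R{\left(I,u \right)} = 20 I$
$j{\left(A,v \right)} = -7 + A$
$M{\left(o,X \right)} = -7 + X + o X^{2}$ ($M{\left(o,X \right)} = X o X + \left(-7 + X\right) = o X^{2} + \left(-7 + X\right) = -7 + X + o X^{2}$)
$L{\left(n,g \right)} = 5$ ($L{\left(n,g \right)} = \left(-3\right) \left(-4\right) + \left(-7 + 0 + 20 n 0^{2}\right) = 12 + \left(-7 + 0 + 20 n 0\right) = 12 + \left(-7 + 0 + 0\right) = 12 - 7 = 5$)
$L^{2}{\left(-10,T{\left(-4 \right)} \right)} = 5^{2} = 25$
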